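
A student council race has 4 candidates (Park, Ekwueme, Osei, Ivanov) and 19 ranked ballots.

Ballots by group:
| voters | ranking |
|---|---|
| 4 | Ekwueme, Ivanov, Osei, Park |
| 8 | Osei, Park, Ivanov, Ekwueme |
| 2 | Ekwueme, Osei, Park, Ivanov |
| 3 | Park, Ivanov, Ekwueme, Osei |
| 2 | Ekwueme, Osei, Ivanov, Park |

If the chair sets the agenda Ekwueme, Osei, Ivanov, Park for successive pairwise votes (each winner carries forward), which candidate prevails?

Round 1: Ekwueme vs Osei — 11–8, Ekwueme advances.
Round 2: Ekwueme vs Ivanov — 8–11, Ivanov advances.
Round 3: Ivanov vs Park — 6–13, Park advances.
The agenda winner is Park.

Park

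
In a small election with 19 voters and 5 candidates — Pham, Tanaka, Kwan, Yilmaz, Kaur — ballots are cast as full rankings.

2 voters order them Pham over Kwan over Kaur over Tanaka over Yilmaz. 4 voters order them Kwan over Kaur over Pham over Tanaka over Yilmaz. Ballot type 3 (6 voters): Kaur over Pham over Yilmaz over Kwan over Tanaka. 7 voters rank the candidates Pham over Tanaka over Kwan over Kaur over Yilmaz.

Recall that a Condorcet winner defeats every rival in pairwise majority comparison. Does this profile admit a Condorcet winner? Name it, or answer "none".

Pairwise majorities:
Pham vs Tanaka: Pham wins 19–0.
Pham vs Kwan: Pham, 15–4.
Pham–Yilmaz: Pham 19–0.
Pham vs Kaur: Kaur wins 10–9.
Tanaka vs Kwan: Kwan wins 12–7.
Tanaka vs Yilmaz: Tanaka, 13–6.
Tanaka vs Kaur: Kaur wins 12–7.
Kwan–Yilmaz: Kwan 13–6.
Kwan vs Kaur: Kwan wins 13–6.
Yilmaz vs Kaur: Kaur, 19–0.
Every candidate loses at least once (Pham loses to Kaur; Tanaka loses to Pham; Kwan loses to Pham; Yilmaz loses to Pham; Kaur loses to Kwan). The majority relation contains the cycle Pham → Kwan → Kaur → Pham, so there is no Condorcet winner.

none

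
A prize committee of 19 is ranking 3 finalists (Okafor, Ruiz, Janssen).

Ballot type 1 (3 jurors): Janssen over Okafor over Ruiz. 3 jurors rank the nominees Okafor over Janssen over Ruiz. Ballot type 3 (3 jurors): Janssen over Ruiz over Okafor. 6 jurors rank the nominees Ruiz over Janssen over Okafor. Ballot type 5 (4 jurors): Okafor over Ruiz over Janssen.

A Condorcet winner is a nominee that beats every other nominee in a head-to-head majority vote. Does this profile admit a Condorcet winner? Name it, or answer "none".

Pairwise majorities:
Okafor vs Ruiz: Okafor wins 10–9.
Okafor vs Janssen: Okafor is ranked higher on 3+4 = 7 ballots, Janssen on 12. Janssen wins 12–7.
Ruiz–Janssen: Ruiz 10–9.
Every nominee loses at least once (Okafor loses to Janssen; Ruiz loses to Okafor; Janssen loses to Ruiz). The majority relation contains the cycle Okafor beats Ruiz beats Janssen beats Okafor, so there is no Condorcet winner.

none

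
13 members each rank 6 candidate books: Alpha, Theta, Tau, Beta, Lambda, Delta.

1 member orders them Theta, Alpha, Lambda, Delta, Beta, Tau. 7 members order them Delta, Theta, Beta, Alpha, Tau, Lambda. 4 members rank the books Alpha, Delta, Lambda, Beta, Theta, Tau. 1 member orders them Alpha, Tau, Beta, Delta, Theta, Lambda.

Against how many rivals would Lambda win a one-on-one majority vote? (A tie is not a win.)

0

Lambda against each rival (13 members):
Lambda vs Alpha: Alpha wins 13–0.
Lambda vs Theta: Lambda preferred on 4 ballots; Theta wins 9–4.
Lambda vs Tau: Lambda is ranked higher on 1+4 = 5 ballots, Tau on 8. Tau wins 8–5.
Lambda vs Beta: Lambda preferred on 1+4 = 5 ballots; Beta wins 8–5.
Lambda vs Delta: 1 to 12, Delta.
Lambda beats no one; loses to Alpha, Theta, Tau, Beta, Delta — 0 pairwise wins.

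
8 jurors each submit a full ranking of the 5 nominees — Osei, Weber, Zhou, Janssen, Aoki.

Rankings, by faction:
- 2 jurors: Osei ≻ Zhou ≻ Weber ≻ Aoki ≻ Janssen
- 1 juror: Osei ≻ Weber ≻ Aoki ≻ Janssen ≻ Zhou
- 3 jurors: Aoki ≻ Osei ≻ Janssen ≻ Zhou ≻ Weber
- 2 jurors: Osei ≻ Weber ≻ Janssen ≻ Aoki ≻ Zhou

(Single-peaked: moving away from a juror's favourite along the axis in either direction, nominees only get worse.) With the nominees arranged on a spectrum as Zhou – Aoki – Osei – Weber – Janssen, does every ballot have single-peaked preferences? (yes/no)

no

Axis positions: Zhou=1, Aoki=2, Osei=3, Weber=4, Janssen=5.
Faction 1: ranking walks positions 3-1-4-2-5; Zhou is ranked above Aoki even though Aoki lies between Zhou and the peak Osei on the axis — preferences dip and rise again. Not single-peaked.
Faction 2 (peak Osei at position 3): ranking walks positions 3-4-2-5-1, expanding outward from the peak — single-peaked.
Faction 3: ranking walks positions 2-3-5-1-4; Janssen is ranked above Weber even though Weber lies between Janssen and the peak Aoki on the axis — preferences dip and rise again. Not single-peaked.
Faction 4 (peak Osei at position 3): ranking walks positions 3-4-5-2-1, expanding outward from the peak — single-peaked.
Faction 1 violates single-peakedness, so the profile is not single-peaked on this axis.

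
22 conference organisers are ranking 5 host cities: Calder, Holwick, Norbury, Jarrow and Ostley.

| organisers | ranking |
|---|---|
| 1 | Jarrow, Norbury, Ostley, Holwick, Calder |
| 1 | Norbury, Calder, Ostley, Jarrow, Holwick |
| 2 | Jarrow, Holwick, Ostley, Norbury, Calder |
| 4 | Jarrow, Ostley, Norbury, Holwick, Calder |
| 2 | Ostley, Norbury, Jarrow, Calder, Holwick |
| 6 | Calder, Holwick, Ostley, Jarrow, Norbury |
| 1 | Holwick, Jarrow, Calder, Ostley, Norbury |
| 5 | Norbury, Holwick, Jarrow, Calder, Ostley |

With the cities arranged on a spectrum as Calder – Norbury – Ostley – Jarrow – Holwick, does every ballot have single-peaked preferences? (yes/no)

Axis positions: Calder=1, Norbury=2, Ostley=3, Jarrow=4, Holwick=5.
Faction 1: ranking walks positions 4-2-3-5-1; Norbury is ranked above Ostley even though Ostley lies between Norbury and the peak Jarrow on the axis — preferences dip and rise again. Not single-peaked.
Faction 2 (peak Norbury at position 2): ranking walks positions 2-1-3-4-5, expanding outward from the peak — single-peaked.
Faction 3 (peak Jarrow at position 4): ranking walks positions 4-5-3-2-1, expanding outward from the peak — single-peaked.
Faction 4 (peak Jarrow at position 4): ranking walks positions 4-3-2-5-1, expanding outward from the peak — single-peaked.
Faction 5 (peak Ostley at position 3): ranking walks positions 3-2-4-1-5, expanding outward from the peak — single-peaked.
Faction 6: ranking walks positions 1-5-3-4-2; Holwick is ranked above Norbury even though Norbury lies between Holwick and the peak Calder on the axis — preferences dip and rise again. Not single-peaked.
Faction 7: ranking walks positions 5-4-1-3-2; Calder is ranked above Ostley even though Ostley lies between Calder and the peak Holwick on the axis — preferences dip and rise again. Not single-peaked.
Faction 8: ranking walks positions 2-5-4-1-3; Holwick is ranked above Ostley even though Ostley lies between Holwick and the peak Norbury on the axis — preferences dip and rise again. Not single-peaked.
Faction 1 violates single-peakedness, so the profile is not single-peaked on this axis.

no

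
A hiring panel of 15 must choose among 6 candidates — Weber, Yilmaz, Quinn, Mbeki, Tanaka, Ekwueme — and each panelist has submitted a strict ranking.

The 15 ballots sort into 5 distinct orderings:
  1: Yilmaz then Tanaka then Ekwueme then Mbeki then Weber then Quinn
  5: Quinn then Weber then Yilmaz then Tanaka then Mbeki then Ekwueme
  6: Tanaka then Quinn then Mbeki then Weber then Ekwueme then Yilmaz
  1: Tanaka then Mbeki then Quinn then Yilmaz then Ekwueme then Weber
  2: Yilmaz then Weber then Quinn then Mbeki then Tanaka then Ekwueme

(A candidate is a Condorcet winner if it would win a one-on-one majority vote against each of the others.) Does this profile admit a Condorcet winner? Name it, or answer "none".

none

Check each pair by majority over 15 ballots:
Weber vs Yilmaz: 5+6 = 11 for Weber, 4 for Yilmaz — Weber by 11–4.
Weber vs Quinn: 1+2 = 3 for Weber, 12 for Quinn — Quinn by 12–3.
Weber vs Mbeki: 5+2 = 7 for Weber, 8 for Mbeki — Mbeki by 8–7.
Weber vs Tanaka: Weber is ranked higher on 5+2 = 7 ballots, Tanaka on 8. Tanaka wins 8–7.
Weber vs Ekwueme: Weber preferred on 5+6+2 = 13 ballots; Weber wins 13–2.
Yilmaz vs Quinn: Yilmaz preferred on 1+2 = 3 ballots; Quinn wins 12–3.
Yilmaz vs Mbeki: 8 to 7, Yilmaz.
Yilmaz vs Tanaka: 1+5+2 = 8 for Yilmaz, 7 for Tanaka — Yilmaz by 8–7.
Yilmaz vs Ekwueme: Yilmaz preferred on 1+5+1+2 = 9 ballots; Yilmaz wins 9–6.
Quinn vs Mbeki: 5+6+2 = 13 for Quinn, 2 for Mbeki — Quinn by 13–2.
Quinn vs Tanaka: Quinn is ranked higher on 5+2 = 7 ballots, Tanaka on 8. Tanaka wins 8–7.
Quinn vs Ekwueme: Quinn preferred on 5+6+1+2 = 14 ballots; Quinn wins 14–1.
Mbeki vs Tanaka: 2 for Mbeki, 13 for Tanaka — Tanaka by 13–2.
Mbeki vs Ekwueme: Mbeki preferred on 5+6+1+2 = 14 ballots; Mbeki wins 14–1.
Tanaka vs Ekwueme: 15 to 0, Tanaka.
No candidate is unbeaten: Weber loses to Quinn; Yilmaz loses to Weber; Quinn loses to Tanaka; Mbeki loses to Yilmaz; Tanaka loses to Yilmaz; Ekwueme loses to Weber. In particular Weber > Yilmaz > Mbeki > Weber is a majority cycle — no Condorcet winner exists.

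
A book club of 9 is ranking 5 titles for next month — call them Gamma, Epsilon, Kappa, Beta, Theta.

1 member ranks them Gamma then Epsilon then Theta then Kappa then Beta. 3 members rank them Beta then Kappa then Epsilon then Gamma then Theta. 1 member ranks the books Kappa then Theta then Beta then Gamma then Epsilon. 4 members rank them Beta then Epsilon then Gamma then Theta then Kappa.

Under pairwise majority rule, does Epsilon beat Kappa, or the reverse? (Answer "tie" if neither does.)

Ballots ranking Epsilon above Kappa: 1 + 4 = 5.
Ballots ranking Kappa above Epsilon: 9 − 5 = 4.
Epsilon wins the head-to-head 5–4.

Epsilon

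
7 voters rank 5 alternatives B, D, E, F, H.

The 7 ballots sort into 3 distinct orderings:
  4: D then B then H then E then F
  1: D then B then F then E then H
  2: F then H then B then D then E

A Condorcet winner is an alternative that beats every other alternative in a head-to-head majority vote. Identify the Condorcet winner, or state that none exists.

Head-to-head results (7 voters):
B vs D: D, 5–2.
B vs E: B wins 7–0.
B–F: B 5–2.
B vs H: B, 5–2.
D vs E: D wins 7–0.
D–F: D 5–2.
D vs H: D, 5–2.
E vs F: E, 4–3.
E–H: H 6–1.
F vs H: H, 4–3.
Only D has no losses; D is the Condorcet winner.

D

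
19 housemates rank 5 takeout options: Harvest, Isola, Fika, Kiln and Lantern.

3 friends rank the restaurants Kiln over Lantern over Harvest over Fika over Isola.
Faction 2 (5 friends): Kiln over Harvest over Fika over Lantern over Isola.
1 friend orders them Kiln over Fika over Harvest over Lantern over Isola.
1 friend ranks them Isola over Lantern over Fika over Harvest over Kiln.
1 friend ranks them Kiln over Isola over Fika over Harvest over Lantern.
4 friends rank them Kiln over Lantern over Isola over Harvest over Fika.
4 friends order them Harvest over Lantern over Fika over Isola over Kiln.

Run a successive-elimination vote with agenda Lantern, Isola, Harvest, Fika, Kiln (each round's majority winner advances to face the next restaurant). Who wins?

Round 1: Lantern vs Isola — 17–2, Lantern advances.
Round 2: Lantern vs Harvest — 8–11, Harvest advances.
Round 3: Harvest vs Fika — 16–3, Harvest advances.
Round 4: Harvest vs Kiln — 5–14, Kiln advances.
The agenda winner is Kiln.

Kiln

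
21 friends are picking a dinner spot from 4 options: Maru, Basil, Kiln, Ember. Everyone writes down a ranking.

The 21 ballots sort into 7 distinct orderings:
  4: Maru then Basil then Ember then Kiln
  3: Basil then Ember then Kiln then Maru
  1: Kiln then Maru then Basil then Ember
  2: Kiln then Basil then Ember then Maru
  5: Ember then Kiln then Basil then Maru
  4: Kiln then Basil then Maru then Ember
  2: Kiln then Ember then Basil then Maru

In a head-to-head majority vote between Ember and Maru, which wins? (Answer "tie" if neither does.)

Ballots ranking Ember above Maru: 3 + 2 + 5 + 2 = 12.
Ballots ranking Maru above Ember: 21 − 12 = 9.
Ember wins the head-to-head 12–9.

Ember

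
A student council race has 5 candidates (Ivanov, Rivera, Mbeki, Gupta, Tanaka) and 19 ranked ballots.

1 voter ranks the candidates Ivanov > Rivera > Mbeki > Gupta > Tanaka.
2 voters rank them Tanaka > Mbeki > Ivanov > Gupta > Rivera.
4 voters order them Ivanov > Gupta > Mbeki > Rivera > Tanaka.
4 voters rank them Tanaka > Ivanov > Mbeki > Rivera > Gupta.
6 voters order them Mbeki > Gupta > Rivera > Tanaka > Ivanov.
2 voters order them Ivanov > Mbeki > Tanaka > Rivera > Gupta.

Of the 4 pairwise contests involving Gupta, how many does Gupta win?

Gupta against each rival (19 voters):
Gupta–Ivanov: Ivanov 13–6.
Gupta vs Rivera: Gupta is ranked higher on 2+4+6 = 12 ballots, Rivera on 7. Gupta wins 12–7.
Gupta vs Mbeki: Gupta preferred on 4 ballots; Mbeki wins 15–4.
Gupta vs Tanaka: Gupta is ranked higher on 1+4+6 = 11 ballots, Tanaka on 8. Gupta wins 11–8.
Gupta beats Rivera, Tanaka; loses to Ivanov, Mbeki — 2 pairwise wins.

2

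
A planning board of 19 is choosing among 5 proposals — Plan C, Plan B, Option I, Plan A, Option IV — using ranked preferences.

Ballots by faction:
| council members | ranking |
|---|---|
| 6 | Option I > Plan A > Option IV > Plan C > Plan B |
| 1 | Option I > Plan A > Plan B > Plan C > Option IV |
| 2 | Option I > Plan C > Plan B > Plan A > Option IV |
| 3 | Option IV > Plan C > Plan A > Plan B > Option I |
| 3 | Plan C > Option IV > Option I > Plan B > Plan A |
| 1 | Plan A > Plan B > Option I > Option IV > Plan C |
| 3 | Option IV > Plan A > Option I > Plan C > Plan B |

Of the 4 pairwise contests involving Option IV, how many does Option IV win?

2

Option IV against each rival (19 council members):
Option IV–Plan C: Option IV 13–6.
Option IV vs Plan B: Option IV, 15–4.
Option IV vs Option I: Option IV is ranked higher on 3+3+3 = 9 ballots, Option I on 10. Option I wins 10–9.
Option IV vs Plan A: Plan A wins 10–9.
Option IV beats Plan C, Plan B; loses to Option I, Plan A — 2 pairwise wins.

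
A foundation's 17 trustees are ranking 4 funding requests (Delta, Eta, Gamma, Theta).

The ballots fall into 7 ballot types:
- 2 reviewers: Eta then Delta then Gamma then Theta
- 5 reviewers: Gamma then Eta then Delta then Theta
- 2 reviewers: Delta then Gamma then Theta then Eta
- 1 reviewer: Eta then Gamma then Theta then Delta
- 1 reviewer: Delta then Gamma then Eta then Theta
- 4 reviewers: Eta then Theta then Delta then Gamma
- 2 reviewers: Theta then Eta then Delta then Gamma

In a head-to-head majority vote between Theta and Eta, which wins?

Eta

Ballots ranking Theta above Eta: 2 + 2 = 4.
Ballots ranking Eta above Theta: 17 − 4 = 13.
Eta wins the head-to-head 13–4.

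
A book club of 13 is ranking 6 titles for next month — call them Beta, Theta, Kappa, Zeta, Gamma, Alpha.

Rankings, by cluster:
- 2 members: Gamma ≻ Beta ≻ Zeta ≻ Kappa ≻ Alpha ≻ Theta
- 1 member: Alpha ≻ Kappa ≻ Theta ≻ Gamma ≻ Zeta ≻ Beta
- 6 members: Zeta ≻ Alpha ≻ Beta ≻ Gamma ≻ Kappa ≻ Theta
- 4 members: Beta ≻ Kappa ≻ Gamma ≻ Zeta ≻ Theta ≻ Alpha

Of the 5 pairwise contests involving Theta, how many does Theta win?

Theta against each rival (13 members):
Theta vs Beta: Beta wins 12–1.
Theta vs Kappa: Theta is ranked higher on 0 ballots, Kappa on 13. Kappa wins 13–0.
Theta vs Zeta: Theta preferred on 1 ballot; Zeta wins 12–1.
Theta vs Gamma: Gamma wins 12–1.
Theta–Alpha: Alpha 9–4.
Theta beats no one; loses to Beta, Kappa, Zeta, Gamma, Alpha — 0 pairwise wins.

0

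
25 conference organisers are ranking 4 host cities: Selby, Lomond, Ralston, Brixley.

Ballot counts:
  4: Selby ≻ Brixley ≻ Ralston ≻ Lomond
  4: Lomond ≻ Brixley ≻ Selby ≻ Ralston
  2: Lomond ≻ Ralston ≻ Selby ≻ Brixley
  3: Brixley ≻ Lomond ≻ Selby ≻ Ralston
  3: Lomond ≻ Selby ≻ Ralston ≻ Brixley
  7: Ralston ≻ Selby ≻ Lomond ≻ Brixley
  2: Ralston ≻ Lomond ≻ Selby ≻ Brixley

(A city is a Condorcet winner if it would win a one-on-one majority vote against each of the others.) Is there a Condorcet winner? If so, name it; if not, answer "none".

Pairwise majorities:
Selby vs Lomond: Lomond, 14–11.
Selby vs Ralston: Selby, 14–11.
Selby–Brixley: Selby 18–7.
Lomond vs Ralston: Ralston wins 13–12.
Lomond vs Brixley: Lomond wins 18–7.
Ralston vs Brixley: Ralston wins 14–11.
No city is unbeaten: Selby loses to Lomond; Lomond loses to Ralston; Ralston loses to Selby; Brixley loses to Selby. In particular Selby > Ralston > Lomond > Selby is a majority cycle — no Condorcet winner exists.

none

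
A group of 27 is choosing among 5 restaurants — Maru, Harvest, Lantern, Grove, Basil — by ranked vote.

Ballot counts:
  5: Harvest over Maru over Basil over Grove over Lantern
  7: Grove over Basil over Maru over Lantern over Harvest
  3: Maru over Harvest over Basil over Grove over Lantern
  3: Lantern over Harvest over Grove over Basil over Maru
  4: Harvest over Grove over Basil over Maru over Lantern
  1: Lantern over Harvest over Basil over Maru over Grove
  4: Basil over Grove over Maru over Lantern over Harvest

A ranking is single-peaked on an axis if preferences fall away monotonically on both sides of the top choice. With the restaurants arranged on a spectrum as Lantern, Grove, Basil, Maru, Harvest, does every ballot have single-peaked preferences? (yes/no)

Axis positions: Lantern=1, Grove=2, Basil=3, Maru=4, Harvest=5.
Bloc 1 (peak Harvest at position 5): ranking walks positions 5-4-3-2-1, expanding outward from the peak — single-peaked.
Bloc 2 (peak Grove at position 2): ranking walks positions 2-3-4-1-5, expanding outward from the peak — single-peaked.
Bloc 3 (peak Maru at position 4): ranking walks positions 4-5-3-2-1, expanding outward from the peak — single-peaked.
Bloc 4: ranking walks positions 1-5-2-3-4; Harvest is ranked above Grove even though Grove lies between Harvest and the peak Lantern on the axis — preferences dip and rise again. Not single-peaked.
Bloc 5: ranking walks positions 5-2-3-4-1; Grove is ranked above Maru even though Maru lies between Grove and the peak Harvest on the axis — preferences dip and rise again. Not single-peaked.
Bloc 6: ranking walks positions 1-5-3-4-2; Harvest is ranked above Grove even though Grove lies between Harvest and the peak Lantern on the axis — preferences dip and rise again. Not single-peaked.
Bloc 7 (peak Basil at position 3): ranking walks positions 3-2-4-1-5, expanding outward from the peak — single-peaked.
Bloc 4 violates single-peakedness, so the profile is not single-peaked on this axis.

no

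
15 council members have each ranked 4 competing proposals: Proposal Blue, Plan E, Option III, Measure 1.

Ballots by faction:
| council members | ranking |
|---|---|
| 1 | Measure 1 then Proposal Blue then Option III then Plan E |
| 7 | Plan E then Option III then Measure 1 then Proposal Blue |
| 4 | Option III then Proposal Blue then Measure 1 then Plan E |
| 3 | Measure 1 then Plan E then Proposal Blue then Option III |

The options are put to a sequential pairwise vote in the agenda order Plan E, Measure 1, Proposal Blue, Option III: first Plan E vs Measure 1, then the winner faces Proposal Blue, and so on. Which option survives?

Option III

Round 1: Plan E vs Measure 1 — 7–8, Measure 1 advances.
Round 2: Measure 1 vs Proposal Blue — 11–4, Measure 1 advances.
Round 3: Measure 1 vs Option III — 4–11, Option III advances.
Option III survives the agenda.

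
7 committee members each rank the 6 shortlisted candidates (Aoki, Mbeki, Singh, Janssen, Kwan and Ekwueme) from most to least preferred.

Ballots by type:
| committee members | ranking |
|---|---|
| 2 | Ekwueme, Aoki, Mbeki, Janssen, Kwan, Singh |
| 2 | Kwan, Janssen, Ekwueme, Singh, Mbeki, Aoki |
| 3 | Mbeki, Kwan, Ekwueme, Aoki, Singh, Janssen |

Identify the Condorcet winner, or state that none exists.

none

Head-to-head results (7 committee members):
Aoki vs Mbeki: Mbeki, 5–2.
Aoki vs Singh: 2+3 = 5 for Aoki, 2 for Singh — Aoki by 5–2.
Aoki vs Janssen: Aoki wins 5–2.
Aoki–Kwan: Kwan 5–2.
Aoki vs Ekwueme: 0 to 7, Ekwueme.
Mbeki vs Singh: Mbeki, 5–2.
Mbeki vs Janssen: Mbeki, 5–2.
Mbeki vs Kwan: Mbeki, 5–2.
Mbeki vs Ekwueme: Ekwueme wins 4–3.
Singh vs Janssen: Singh preferred on 3 ballots; Janssen wins 4–3.
Singh vs Kwan: Kwan wins 7–0.
Singh vs Ekwueme: Singh is ranked higher on 0 ballots, Ekwueme on 7. Ekwueme wins 7–0.
Janssen vs Kwan: 2 for Janssen, 5 for Kwan — Kwan by 5–2.
Janssen–Ekwueme: Ekwueme 5–2.
Kwan vs Ekwueme: 2+3 = 5 for Kwan, 2 for Ekwueme — Kwan by 5–2.
Each candidate drops at least one matchup (Aoki loses to Mbeki; Mbeki loses to Ekwueme; Singh loses to Aoki; Janssen loses to Aoki; Kwan loses to Mbeki; Ekwueme loses to Kwan); the cycle Mbeki → Kwan → Ekwueme → Mbeki rules out a Condorcet winner.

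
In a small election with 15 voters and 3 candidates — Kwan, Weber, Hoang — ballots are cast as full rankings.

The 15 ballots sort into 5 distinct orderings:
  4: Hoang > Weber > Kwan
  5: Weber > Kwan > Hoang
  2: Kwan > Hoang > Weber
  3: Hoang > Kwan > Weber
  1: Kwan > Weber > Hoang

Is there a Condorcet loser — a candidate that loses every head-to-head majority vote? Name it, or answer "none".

none

Head-to-head results (15 voters):
Kwan vs Weber: Weber, 9–6.
Kwan vs Hoang: 5+2+1 = 8 for Kwan, 7 for Hoang — Kwan by 8–7.
Weber vs Hoang: 5+1 = 6 for Weber, 9 for Hoang — Hoang by 9–6.
Every candidate wins at least one matchup (Kwan beats Hoang; Weber beats Kwan; Hoang beats Weber), so there is no Condorcet loser.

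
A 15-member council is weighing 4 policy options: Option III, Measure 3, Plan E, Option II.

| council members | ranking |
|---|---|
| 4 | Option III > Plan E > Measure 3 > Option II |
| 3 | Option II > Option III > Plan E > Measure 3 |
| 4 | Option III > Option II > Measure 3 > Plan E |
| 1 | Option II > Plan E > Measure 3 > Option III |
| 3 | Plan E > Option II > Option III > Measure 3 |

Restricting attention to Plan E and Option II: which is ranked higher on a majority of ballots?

Ballots ranking Plan E above Option II: 4 + 3 = 7.
Ballots ranking Option II above Plan E: 15 − 7 = 8.
Option II wins the head-to-head 8–7.

Option II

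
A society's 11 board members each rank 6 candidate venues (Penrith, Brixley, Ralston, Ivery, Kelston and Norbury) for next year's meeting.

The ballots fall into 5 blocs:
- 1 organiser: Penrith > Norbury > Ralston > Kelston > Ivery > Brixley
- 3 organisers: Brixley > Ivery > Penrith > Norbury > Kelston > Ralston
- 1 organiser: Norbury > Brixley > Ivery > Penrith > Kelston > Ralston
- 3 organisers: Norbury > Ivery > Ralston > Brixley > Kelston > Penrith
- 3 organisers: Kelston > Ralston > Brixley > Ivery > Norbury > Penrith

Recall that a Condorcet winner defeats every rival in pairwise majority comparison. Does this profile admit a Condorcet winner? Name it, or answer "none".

Check each pair by majority over 11 ballots:
Penrith–Brixley: Brixley 10–1.
Penrith vs Ralston: Ralston, 6–5.
Penrith–Ivery: Ivery 10–1.
Penrith–Kelston: Kelston 6–5.
Penrith vs Norbury: Norbury, 7–4.
Brixley–Ralston: Ralston 7–4.
Brixley vs Ivery: Brixley wins 7–4.
Brixley–Kelston: Brixley 7–4.
Brixley–Norbury: Brixley 6–5.
Ralston–Ivery: Ivery 7–4.
Ralston vs Kelston: Kelston, 7–4.
Ralston vs Norbury: Norbury, 8–3.
Ivery vs Kelston: Ivery, 7–4.
Ivery vs Norbury: Ivery, 6–5.
Kelston vs Norbury: Norbury wins 8–3.
Each city drops at least one matchup (Penrith loses to Brixley; Brixley loses to Ralston; Ralston loses to Ivery; Ivery loses to Brixley; Kelston loses to Brixley; Norbury loses to Brixley); the cycle Brixley → Ivery → Ralston → Brixley rules out a Condorcet winner.

none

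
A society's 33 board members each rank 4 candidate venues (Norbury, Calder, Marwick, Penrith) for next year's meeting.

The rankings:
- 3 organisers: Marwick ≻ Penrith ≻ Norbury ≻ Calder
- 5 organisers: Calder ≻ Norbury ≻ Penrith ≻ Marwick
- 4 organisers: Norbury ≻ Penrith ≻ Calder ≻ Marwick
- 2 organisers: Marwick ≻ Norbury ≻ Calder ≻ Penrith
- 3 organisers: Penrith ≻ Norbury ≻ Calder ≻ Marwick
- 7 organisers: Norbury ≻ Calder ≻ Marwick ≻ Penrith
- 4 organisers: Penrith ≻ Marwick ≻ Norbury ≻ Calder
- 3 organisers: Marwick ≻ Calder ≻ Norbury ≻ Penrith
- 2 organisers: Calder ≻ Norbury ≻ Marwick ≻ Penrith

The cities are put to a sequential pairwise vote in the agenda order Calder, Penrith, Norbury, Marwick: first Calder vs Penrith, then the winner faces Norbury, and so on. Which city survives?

Round 1: Calder vs Penrith — 19–14, Calder advances.
Round 2: Calder vs Norbury — 10–23, Norbury advances.
Round 3: Norbury vs Marwick — 21–12, Norbury advances.
The agenda winner is Norbury.

Norbury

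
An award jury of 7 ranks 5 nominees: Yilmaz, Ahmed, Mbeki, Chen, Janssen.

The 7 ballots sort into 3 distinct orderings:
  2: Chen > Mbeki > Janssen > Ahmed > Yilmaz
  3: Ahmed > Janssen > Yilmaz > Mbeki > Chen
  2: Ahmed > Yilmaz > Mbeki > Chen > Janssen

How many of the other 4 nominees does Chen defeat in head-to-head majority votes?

Chen against each rival (7 jurors):
Chen vs Yilmaz: Chen preferred on 2 ballots; Yilmaz wins 5–2.
Chen vs Ahmed: 2 to 5, Ahmed.
Chen vs Mbeki: 2 to 5, Mbeki.
Chen vs Janssen: Chen, 4–3.
Chen beats Janssen; loses to Yilmaz, Ahmed, Mbeki — 1 pairwise win.

1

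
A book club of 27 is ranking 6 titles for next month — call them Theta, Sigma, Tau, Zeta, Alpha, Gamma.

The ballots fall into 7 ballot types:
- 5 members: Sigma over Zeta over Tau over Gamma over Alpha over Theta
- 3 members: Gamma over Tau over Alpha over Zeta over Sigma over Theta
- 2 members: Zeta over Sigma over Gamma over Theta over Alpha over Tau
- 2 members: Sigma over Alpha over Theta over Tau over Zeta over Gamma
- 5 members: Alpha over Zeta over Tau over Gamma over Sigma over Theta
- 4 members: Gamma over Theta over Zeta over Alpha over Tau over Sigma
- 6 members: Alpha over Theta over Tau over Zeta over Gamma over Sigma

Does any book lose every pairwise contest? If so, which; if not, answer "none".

Pairwise majorities:
Theta vs Sigma: Sigma, 17–10.
Theta vs Tau: Theta is ranked higher on 2+2+4+6 = 14 ballots, Tau on 13. Theta wins 14–13.
Theta vs Zeta: Zeta, 15–12.
Theta vs Alpha: 6 to 21, Alpha.
Theta vs Gamma: Theta preferred on 2+6 = 8 ballots; Gamma wins 19–8.
Sigma vs Tau: Sigma preferred on 5+2+2 = 9 ballots; Tau wins 18–9.
Sigma vs Zeta: Zeta, 20–7.
Sigma vs Alpha: Alpha wins 18–9.
Sigma vs Gamma: 5+2+2 = 9 for Sigma, 18 for Gamma — Gamma by 18–9.
Tau vs Zeta: Zeta, 16–11.
Tau vs Alpha: Tau preferred on 5+3 = 8 ballots; Alpha wins 19–8.
Tau vs Gamma: Tau preferred on 5+2+5+6 = 18 ballots; Tau wins 18–9.
Zeta vs Alpha: Alpha wins 16–11.
Zeta vs Gamma: Zeta, 20–7.
Alpha vs Gamma: 2+5+6 = 13 for Alpha, 14 for Gamma — Gamma by 14–13.
No book is winless: Theta beats Tau; Sigma beats Theta; Tau beats Sigma; Zeta beats Theta; Alpha beats Theta; Gamma beats Theta. There is no Condorcet loser.

none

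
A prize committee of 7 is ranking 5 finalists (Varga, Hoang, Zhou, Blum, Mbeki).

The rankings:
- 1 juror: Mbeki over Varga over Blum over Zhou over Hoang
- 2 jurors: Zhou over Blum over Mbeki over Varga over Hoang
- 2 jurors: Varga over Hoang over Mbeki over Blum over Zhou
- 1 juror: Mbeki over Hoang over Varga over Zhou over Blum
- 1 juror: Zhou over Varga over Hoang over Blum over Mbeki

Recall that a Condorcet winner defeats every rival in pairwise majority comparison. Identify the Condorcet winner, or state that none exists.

Mbeki

Check each pair by majority over 7 ballots:
Varga vs Hoang: 6 to 1, Varga.
Varga vs Zhou: 1+2+1 = 4 for Varga, 3 for Zhou — Varga by 4–3.
Varga vs Blum: 1+2+1+1 = 5 for Varga, 2 for Blum — Varga by 5–2.
Varga vs Mbeki: Varga is ranked higher on 2+1 = 3 ballots, Mbeki on 4. Mbeki wins 4–3.
Hoang vs Zhou: Hoang preferred on 2+1 = 3 ballots; Zhou wins 4–3.
Hoang vs Blum: Hoang preferred on 2+1+1 = 4 ballots; Hoang wins 4–3.
Hoang vs Mbeki: 2+1 = 3 for Hoang, 4 for Mbeki — Mbeki by 4–3.
Zhou vs Blum: 4 to 3, Zhou.
Zhou vs Mbeki: Zhou preferred on 2+1 = 3 ballots; Mbeki wins 4–3.
Blum vs Mbeki: Blum preferred on 2+1 = 3 ballots; Mbeki wins 4–3.
Mbeki defeats every rival head-to-head and is the Condorcet winner.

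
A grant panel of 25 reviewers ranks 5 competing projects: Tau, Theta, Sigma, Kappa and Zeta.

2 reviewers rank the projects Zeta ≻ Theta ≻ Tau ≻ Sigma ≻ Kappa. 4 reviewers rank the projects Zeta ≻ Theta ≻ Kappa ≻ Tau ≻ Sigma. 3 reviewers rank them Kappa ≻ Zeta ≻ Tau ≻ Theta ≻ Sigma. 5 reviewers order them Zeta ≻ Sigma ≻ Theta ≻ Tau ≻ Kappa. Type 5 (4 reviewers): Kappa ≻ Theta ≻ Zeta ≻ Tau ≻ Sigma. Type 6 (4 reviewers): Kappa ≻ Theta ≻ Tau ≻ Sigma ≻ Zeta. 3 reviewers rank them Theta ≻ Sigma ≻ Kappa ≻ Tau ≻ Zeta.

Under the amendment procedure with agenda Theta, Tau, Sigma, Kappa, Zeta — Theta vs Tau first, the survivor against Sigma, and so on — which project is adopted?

Round 1: Theta vs Tau — 22–3, Theta advances.
Round 2: Theta vs Sigma — 20–5, Theta advances.
Round 3: Theta vs Kappa — 14–11, Theta advances.
Round 4: Theta vs Zeta — 11–14, Zeta advances.
Zeta survives the agenda.

Zeta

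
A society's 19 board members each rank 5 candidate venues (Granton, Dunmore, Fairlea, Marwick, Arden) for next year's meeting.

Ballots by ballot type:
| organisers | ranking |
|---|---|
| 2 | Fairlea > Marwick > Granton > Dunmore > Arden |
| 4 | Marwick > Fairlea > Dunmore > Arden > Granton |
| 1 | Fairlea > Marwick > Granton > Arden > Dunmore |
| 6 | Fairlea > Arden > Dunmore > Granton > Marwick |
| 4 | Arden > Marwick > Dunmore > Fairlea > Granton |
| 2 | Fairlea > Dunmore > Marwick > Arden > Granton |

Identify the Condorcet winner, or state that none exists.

Head-to-head results (19 organisers):
Granton vs Dunmore: Dunmore wins 16–3.
Granton–Fairlea: Fairlea 19–0.
Granton vs Marwick: Marwick, 13–6.
Granton–Arden: Arden 16–3.
Dunmore vs Fairlea: Fairlea, 15–4.
Dunmore vs Marwick: Marwick, 11–8.
Dunmore vs Arden: Arden wins 11–8.
Fairlea vs Marwick: Fairlea wins 11–8.
Fairlea vs Arden: Fairlea wins 15–4.
Marwick vs Arden: Arden, 10–9.
Fairlea wins every pairwise contest, so Fairlea is the Condorcet winner.

Fairlea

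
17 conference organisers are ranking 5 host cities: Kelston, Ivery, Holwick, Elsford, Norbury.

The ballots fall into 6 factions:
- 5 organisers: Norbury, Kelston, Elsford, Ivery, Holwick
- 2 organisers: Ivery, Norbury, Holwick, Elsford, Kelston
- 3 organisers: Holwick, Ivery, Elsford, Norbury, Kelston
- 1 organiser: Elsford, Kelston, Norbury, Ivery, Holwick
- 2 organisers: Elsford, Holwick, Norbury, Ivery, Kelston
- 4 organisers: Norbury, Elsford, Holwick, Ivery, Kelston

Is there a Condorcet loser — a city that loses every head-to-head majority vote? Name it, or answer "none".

Kelston

Head-to-head results (17 organisers):
Kelston vs Ivery: Kelston preferred on 5+1 = 6 ballots; Ivery wins 11–6.
Kelston vs Holwick: Holwick, 11–6.
Kelston vs Elsford: Elsford, 12–5.
Kelston vs Norbury: Kelston preferred on 1 ballot; Norbury wins 16–1.
Ivery vs Holwick: Ivery preferred on 5+2+1 = 8 ballots; Holwick wins 9–8.
Ivery–Elsford: Elsford 12–5.
Ivery vs Norbury: 5 to 12, Norbury.
Holwick vs Elsford: Holwick is ranked higher on 2+3 = 5 ballots, Elsford on 12. Elsford wins 12–5.
Holwick vs Norbury: 3+2 = 5 for Holwick, 12 for Norbury — Norbury by 12–5.
Elsford vs Norbury: Norbury wins 11–6.
Kelston is beaten in every head-to-head and is the Condorcet loser.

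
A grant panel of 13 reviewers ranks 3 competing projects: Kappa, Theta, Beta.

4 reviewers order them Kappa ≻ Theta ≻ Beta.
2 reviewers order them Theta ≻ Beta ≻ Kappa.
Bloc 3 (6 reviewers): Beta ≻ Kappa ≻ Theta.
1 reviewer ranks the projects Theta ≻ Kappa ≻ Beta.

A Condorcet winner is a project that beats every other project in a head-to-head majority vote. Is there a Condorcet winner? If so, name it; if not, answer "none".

Check each pair by majority over 13 ballots:
Kappa vs Theta: 4+6 = 10 for Kappa, 3 for Theta — Kappa by 10–3.
Kappa vs Beta: 4+1 = 5 for Kappa, 8 for Beta — Beta by 8–5.
Theta vs Beta: Theta preferred on 4+2+1 = 7 ballots; Theta wins 7–6.
No project is unbeaten: Kappa loses to Beta; Theta loses to Kappa; Beta loses to Theta. In particular Kappa beats Theta beats Beta beats Kappa is a majority cycle — no Condorcet winner exists.

none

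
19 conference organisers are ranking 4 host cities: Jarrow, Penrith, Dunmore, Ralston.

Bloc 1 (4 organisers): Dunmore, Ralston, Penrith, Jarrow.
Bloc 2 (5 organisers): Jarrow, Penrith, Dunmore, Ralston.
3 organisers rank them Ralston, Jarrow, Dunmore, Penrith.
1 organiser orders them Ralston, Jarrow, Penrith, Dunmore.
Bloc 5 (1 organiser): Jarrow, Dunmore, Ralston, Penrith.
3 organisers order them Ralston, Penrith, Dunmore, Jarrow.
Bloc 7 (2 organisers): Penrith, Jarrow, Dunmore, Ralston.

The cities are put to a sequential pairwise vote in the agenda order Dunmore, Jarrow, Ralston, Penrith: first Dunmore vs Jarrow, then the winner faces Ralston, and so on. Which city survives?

Round 1: Dunmore vs Jarrow — 7–12, Jarrow advances.
Round 2: Jarrow vs Ralston — 8–11, Ralston advances.
Round 3: Ralston vs Penrith — 12–7, Ralston advances.
The agenda winner is Ralston.

Ralston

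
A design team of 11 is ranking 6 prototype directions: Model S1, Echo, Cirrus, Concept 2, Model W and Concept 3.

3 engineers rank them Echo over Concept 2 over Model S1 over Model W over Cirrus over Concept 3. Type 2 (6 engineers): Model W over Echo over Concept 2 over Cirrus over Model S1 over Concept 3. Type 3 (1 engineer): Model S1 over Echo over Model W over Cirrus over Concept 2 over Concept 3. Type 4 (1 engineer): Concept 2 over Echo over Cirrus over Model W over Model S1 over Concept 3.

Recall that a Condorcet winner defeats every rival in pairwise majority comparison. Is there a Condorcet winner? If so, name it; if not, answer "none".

Model W

Pairwise majorities:
Model S1 vs Echo: Model S1 is ranked higher on 1 ballot, Echo on 10. Echo wins 10–1.
Model S1 vs Cirrus: 4 to 7, Cirrus.
Model S1 vs Concept 2: Model S1 preferred on 1 ballot; Concept 2 wins 10–1.
Model S1 vs Model W: Model S1 is ranked higher on 3+1 = 4 ballots, Model W on 7. Model W wins 7–4.
Model S1 vs Concept 3: 3+6+1+1 = 11 for Model S1, 0 for Concept 3 — Model S1 by 11–0.
Echo vs Cirrus: 3+6+1+1 = 11 for Echo, 0 for Cirrus — Echo by 11–0.
Echo vs Concept 2: Echo is ranked higher on 3+6+1 = 10 ballots, Concept 2 on 1. Echo wins 10–1.
Echo vs Model W: Echo is ranked higher on 3+1+1 = 5 ballots, Model W on 6. Model W wins 6–5.
Echo vs Concept 3: 11 to 0, Echo.
Cirrus vs Concept 2: Cirrus is ranked higher on 1 ballot, Concept 2 on 10. Concept 2 wins 10–1.
Cirrus vs Model W: Cirrus is ranked higher on 1 ballot, Model W on 10. Model W wins 10–1.
Cirrus vs Concept 3: 3+6+1+1 = 11 for Cirrus, 0 for Concept 3 — Cirrus by 11–0.
Concept 2 vs Model W: 4 to 7, Model W.
Concept 2 vs Concept 3: Concept 2 is ranked higher on 3+6+1+1 = 11 ballots, Concept 3 on 0. Concept 2 wins 11–0.
Model W vs Concept 3: 11 to 0, Model W.
Only Model W has no losses; Model W is the Condorcet winner.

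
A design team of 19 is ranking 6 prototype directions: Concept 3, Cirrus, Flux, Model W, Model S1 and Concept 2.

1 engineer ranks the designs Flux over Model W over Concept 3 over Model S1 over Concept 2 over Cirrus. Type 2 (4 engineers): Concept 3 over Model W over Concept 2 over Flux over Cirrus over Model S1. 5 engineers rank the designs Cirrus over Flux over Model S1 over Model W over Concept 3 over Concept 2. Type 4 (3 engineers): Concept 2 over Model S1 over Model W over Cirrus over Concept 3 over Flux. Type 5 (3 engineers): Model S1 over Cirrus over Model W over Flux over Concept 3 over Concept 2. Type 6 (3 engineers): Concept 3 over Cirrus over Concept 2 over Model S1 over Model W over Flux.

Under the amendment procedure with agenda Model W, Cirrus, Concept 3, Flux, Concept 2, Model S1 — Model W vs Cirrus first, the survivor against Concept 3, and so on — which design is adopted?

Cirrus

Round 1: Model W vs Cirrus — 8–11, Cirrus advances.
Round 2: Cirrus vs Concept 3 — 11–8, Cirrus advances.
Round 3: Cirrus vs Flux — 14–5, Cirrus advances.
Round 4: Cirrus vs Concept 2 — 11–8, Cirrus advances.
Round 5: Cirrus vs Model S1 — 12–7, Cirrus advances.
The agenda winner is Cirrus.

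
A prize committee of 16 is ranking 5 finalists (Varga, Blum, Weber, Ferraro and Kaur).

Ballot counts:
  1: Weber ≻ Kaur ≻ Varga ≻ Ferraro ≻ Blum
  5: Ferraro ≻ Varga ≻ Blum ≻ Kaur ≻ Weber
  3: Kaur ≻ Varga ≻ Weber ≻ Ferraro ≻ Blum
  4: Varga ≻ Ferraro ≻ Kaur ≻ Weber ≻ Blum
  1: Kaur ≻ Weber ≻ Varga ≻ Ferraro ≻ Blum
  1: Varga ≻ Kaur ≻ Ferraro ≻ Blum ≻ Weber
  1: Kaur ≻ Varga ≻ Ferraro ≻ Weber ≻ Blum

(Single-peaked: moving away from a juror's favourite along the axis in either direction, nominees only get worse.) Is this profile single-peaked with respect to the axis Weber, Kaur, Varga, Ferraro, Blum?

yes

Axis positions: Weber=1, Kaur=2, Varga=3, Ferraro=4, Blum=5.
Faction 1 (peak Weber at position 1): ranking walks positions 1-2-3-4-5, expanding outward from the peak — single-peaked.
Faction 2 (peak Ferraro at position 4): ranking walks positions 4-3-5-2-1, expanding outward from the peak — single-peaked.
Faction 3 (peak Kaur at position 2): ranking walks positions 2-3-1-4-5, expanding outward from the peak — single-peaked.
Faction 4 (peak Varga at position 3): ranking walks positions 3-4-2-1-5, expanding outward from the peak — single-peaked.
Faction 5 (peak Kaur at position 2): ranking walks positions 2-1-3-4-5, expanding outward from the peak — single-peaked.
Faction 6 (peak Varga at position 3): ranking walks positions 3-2-4-5-1, expanding outward from the peak — single-peaked.
Faction 7 (peak Kaur at position 2): ranking walks positions 2-3-4-1-5, expanding outward from the peak — single-peaked.
Every ranking is single-peaked on this axis.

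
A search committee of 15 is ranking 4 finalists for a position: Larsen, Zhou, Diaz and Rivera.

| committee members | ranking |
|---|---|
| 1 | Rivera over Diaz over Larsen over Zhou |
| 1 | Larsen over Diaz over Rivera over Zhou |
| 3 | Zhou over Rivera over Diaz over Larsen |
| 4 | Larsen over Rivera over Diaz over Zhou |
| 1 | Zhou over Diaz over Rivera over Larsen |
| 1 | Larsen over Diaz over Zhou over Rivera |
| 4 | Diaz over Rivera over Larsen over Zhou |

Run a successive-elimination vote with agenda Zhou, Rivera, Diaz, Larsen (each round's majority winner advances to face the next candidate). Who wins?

Rivera

Round 1: Zhou vs Rivera — 5–10, Rivera advances.
Round 2: Rivera vs Diaz — 8–7, Rivera advances.
Round 3: Rivera vs Larsen — 9–6, Rivera advances.
Rivera survives the agenda.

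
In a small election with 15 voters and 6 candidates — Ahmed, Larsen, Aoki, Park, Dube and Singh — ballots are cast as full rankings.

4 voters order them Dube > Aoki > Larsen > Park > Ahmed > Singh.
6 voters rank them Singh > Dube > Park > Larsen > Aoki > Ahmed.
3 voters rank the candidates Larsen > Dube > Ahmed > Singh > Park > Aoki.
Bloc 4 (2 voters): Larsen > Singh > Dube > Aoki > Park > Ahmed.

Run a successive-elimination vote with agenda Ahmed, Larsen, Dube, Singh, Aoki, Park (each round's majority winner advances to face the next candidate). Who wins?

Round 1: Ahmed vs Larsen — 0–15, Larsen advances.
Round 2: Larsen vs Dube — 5–10, Dube advances.
Round 3: Dube vs Singh — 7–8, Singh advances.
Round 4: Singh vs Aoki — 11–4, Singh advances.
Round 5: Singh vs Park — 11–4, Singh advances.
Singh survives the agenda.

Singh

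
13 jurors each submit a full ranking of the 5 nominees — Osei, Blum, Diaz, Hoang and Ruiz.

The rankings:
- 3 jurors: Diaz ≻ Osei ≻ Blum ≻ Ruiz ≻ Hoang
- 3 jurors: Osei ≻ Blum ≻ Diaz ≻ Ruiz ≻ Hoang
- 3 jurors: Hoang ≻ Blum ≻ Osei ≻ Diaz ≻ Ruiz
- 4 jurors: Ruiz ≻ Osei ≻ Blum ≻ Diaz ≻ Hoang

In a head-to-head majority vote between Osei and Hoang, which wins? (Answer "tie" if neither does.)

Ballots ranking Osei above Hoang: 3 + 3 + 4 = 10.
Ballots ranking Hoang above Osei: 13 − 10 = 3.
Osei wins the head-to-head 10–3.

Osei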